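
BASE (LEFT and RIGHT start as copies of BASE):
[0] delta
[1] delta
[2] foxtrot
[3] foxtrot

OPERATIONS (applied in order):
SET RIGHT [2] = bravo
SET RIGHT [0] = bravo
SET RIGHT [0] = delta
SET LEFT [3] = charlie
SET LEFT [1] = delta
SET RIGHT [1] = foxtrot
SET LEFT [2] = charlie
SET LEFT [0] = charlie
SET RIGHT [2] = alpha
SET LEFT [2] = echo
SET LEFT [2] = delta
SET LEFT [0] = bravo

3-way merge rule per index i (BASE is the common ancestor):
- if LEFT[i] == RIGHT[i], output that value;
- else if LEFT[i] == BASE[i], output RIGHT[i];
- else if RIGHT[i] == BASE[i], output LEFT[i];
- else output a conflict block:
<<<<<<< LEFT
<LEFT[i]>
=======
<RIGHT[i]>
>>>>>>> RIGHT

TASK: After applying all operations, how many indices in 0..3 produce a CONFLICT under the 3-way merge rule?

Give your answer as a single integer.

Answer: 1

Derivation:
Final LEFT:  [bravo, delta, delta, charlie]
Final RIGHT: [delta, foxtrot, alpha, foxtrot]
i=0: L=bravo, R=delta=BASE -> take LEFT -> bravo
i=1: L=delta=BASE, R=foxtrot -> take RIGHT -> foxtrot
i=2: BASE=foxtrot L=delta R=alpha all differ -> CONFLICT
i=3: L=charlie, R=foxtrot=BASE -> take LEFT -> charlie
Conflict count: 1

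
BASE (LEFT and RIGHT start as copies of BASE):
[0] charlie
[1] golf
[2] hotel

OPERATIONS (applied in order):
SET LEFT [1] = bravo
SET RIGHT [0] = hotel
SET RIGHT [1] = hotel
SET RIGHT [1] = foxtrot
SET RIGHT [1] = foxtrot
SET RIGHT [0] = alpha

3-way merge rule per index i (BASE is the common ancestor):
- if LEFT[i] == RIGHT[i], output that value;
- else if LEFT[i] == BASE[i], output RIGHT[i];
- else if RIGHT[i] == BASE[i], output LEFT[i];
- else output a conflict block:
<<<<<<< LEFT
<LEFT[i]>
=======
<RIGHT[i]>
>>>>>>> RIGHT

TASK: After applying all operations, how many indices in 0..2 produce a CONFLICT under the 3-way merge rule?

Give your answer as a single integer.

Answer: 1

Derivation:
Final LEFT:  [charlie, bravo, hotel]
Final RIGHT: [alpha, foxtrot, hotel]
i=0: L=charlie=BASE, R=alpha -> take RIGHT -> alpha
i=1: BASE=golf L=bravo R=foxtrot all differ -> CONFLICT
i=2: L=hotel R=hotel -> agree -> hotel
Conflict count: 1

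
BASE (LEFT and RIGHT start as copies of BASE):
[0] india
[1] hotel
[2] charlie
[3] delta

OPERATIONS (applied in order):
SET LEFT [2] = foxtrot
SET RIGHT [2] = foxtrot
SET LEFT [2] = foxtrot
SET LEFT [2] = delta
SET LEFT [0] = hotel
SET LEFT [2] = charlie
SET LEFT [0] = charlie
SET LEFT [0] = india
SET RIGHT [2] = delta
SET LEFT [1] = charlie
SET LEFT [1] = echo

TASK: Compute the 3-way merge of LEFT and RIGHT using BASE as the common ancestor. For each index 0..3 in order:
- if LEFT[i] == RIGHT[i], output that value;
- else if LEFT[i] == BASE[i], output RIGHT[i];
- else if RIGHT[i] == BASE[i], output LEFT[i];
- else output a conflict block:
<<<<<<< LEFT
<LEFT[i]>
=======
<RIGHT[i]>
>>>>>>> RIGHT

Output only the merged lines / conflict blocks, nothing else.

Answer: india
echo
delta
delta

Derivation:
Final LEFT:  [india, echo, charlie, delta]
Final RIGHT: [india, hotel, delta, delta]
i=0: L=india R=india -> agree -> india
i=1: L=echo, R=hotel=BASE -> take LEFT -> echo
i=2: L=charlie=BASE, R=delta -> take RIGHT -> delta
i=3: L=delta R=delta -> agree -> delta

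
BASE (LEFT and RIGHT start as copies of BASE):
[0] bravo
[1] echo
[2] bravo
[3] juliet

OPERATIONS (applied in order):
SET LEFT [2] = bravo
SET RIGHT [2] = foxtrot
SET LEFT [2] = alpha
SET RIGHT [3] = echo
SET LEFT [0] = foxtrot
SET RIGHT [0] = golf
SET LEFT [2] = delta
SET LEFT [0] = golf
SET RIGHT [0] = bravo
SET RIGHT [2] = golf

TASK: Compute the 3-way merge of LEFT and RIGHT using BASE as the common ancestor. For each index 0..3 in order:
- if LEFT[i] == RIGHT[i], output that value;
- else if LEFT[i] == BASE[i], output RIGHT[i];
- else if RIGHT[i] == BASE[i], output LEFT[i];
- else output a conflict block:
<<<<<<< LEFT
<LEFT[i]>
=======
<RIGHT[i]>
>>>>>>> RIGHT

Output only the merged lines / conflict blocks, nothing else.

Final LEFT:  [golf, echo, delta, juliet]
Final RIGHT: [bravo, echo, golf, echo]
i=0: L=golf, R=bravo=BASE -> take LEFT -> golf
i=1: L=echo R=echo -> agree -> echo
i=2: BASE=bravo L=delta R=golf all differ -> CONFLICT
i=3: L=juliet=BASE, R=echo -> take RIGHT -> echo

Answer: golf
echo
<<<<<<< LEFT
delta
=======
golf
>>>>>>> RIGHT
echo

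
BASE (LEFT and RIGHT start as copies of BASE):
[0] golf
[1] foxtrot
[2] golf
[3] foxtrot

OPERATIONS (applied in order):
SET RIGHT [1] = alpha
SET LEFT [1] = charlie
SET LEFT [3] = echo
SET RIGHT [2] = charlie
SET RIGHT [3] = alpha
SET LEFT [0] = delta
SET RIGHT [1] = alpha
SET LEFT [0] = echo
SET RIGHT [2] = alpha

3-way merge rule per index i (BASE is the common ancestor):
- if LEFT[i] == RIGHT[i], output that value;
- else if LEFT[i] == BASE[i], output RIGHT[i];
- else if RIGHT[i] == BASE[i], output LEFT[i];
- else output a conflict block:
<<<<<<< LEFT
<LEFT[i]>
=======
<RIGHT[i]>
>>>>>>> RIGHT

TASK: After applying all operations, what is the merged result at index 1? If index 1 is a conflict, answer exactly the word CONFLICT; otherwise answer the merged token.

Final LEFT:  [echo, charlie, golf, echo]
Final RIGHT: [golf, alpha, alpha, alpha]
i=0: L=echo, R=golf=BASE -> take LEFT -> echo
i=1: BASE=foxtrot L=charlie R=alpha all differ -> CONFLICT
i=2: L=golf=BASE, R=alpha -> take RIGHT -> alpha
i=3: BASE=foxtrot L=echo R=alpha all differ -> CONFLICT
Index 1 -> CONFLICT

Answer: CONFLICT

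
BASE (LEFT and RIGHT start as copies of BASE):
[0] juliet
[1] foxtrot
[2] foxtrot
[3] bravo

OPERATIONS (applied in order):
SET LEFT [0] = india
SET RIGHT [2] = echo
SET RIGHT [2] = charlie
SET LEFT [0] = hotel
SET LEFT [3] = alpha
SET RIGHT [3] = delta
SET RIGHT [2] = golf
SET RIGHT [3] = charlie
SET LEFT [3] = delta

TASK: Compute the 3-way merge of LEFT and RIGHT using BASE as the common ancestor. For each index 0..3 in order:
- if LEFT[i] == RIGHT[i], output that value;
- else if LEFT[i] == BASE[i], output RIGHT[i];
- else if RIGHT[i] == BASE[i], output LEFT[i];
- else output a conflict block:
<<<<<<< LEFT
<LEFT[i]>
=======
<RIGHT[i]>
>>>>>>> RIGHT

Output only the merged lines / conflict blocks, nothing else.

Final LEFT:  [hotel, foxtrot, foxtrot, delta]
Final RIGHT: [juliet, foxtrot, golf, charlie]
i=0: L=hotel, R=juliet=BASE -> take LEFT -> hotel
i=1: L=foxtrot R=foxtrot -> agree -> foxtrot
i=2: L=foxtrot=BASE, R=golf -> take RIGHT -> golf
i=3: BASE=bravo L=delta R=charlie all differ -> CONFLICT

Answer: hotel
foxtrot
golf
<<<<<<< LEFT
delta
=======
charlie
>>>>>>> RIGHT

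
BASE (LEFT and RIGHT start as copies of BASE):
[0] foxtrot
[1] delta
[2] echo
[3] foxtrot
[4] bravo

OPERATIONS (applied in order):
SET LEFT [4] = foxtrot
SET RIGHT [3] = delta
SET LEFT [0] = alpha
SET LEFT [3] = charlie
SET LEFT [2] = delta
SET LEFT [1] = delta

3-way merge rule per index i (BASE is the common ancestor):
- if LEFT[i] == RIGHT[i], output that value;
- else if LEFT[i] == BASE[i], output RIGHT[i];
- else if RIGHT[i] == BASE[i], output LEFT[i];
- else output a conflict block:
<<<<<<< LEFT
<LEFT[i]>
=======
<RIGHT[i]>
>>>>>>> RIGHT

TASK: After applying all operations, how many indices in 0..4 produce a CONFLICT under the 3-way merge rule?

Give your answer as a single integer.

Answer: 1

Derivation:
Final LEFT:  [alpha, delta, delta, charlie, foxtrot]
Final RIGHT: [foxtrot, delta, echo, delta, bravo]
i=0: L=alpha, R=foxtrot=BASE -> take LEFT -> alpha
i=1: L=delta R=delta -> agree -> delta
i=2: L=delta, R=echo=BASE -> take LEFT -> delta
i=3: BASE=foxtrot L=charlie R=delta all differ -> CONFLICT
i=4: L=foxtrot, R=bravo=BASE -> take LEFT -> foxtrot
Conflict count: 1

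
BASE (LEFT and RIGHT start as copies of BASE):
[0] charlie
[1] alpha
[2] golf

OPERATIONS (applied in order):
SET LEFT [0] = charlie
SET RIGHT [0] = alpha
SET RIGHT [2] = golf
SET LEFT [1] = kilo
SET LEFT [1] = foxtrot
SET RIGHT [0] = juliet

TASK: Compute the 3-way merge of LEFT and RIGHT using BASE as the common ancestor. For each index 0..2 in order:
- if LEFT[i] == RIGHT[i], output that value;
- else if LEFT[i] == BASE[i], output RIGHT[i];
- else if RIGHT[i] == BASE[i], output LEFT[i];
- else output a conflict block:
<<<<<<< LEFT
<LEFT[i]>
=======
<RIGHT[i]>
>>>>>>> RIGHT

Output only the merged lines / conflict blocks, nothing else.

Answer: juliet
foxtrot
golf

Derivation:
Final LEFT:  [charlie, foxtrot, golf]
Final RIGHT: [juliet, alpha, golf]
i=0: L=charlie=BASE, R=juliet -> take RIGHT -> juliet
i=1: L=foxtrot, R=alpha=BASE -> take LEFT -> foxtrot
i=2: L=golf R=golf -> agree -> golf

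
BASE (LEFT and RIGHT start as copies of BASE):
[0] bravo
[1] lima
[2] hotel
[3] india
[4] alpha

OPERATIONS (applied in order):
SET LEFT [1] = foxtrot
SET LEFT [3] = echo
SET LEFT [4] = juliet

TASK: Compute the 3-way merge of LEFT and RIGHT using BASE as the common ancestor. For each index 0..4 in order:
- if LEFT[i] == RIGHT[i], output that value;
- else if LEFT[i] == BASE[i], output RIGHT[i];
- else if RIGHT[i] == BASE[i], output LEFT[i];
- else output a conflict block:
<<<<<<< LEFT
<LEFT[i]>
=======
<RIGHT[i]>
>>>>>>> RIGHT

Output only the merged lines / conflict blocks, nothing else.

Answer: bravo
foxtrot
hotel
echo
juliet

Derivation:
Final LEFT:  [bravo, foxtrot, hotel, echo, juliet]
Final RIGHT: [bravo, lima, hotel, india, alpha]
i=0: L=bravo R=bravo -> agree -> bravo
i=1: L=foxtrot, R=lima=BASE -> take LEFT -> foxtrot
i=2: L=hotel R=hotel -> agree -> hotel
i=3: L=echo, R=india=BASE -> take LEFT -> echo
i=4: L=juliet, R=alpha=BASE -> take LEFT -> juliet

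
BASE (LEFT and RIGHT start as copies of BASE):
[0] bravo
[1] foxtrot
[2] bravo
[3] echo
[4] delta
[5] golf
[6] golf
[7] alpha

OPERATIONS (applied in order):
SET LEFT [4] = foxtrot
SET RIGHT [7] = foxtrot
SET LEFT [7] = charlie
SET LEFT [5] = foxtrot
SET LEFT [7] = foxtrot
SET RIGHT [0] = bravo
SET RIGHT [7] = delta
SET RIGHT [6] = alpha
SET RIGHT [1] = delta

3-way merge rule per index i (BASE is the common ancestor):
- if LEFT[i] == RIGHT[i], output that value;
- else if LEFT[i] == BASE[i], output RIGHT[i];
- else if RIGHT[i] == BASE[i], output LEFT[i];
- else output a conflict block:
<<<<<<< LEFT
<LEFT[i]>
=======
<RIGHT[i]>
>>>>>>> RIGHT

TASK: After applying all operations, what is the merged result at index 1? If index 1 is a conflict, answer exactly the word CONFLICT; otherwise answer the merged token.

Final LEFT:  [bravo, foxtrot, bravo, echo, foxtrot, foxtrot, golf, foxtrot]
Final RIGHT: [bravo, delta, bravo, echo, delta, golf, alpha, delta]
i=0: L=bravo R=bravo -> agree -> bravo
i=1: L=foxtrot=BASE, R=delta -> take RIGHT -> delta
i=2: L=bravo R=bravo -> agree -> bravo
i=3: L=echo R=echo -> agree -> echo
i=4: L=foxtrot, R=delta=BASE -> take LEFT -> foxtrot
i=5: L=foxtrot, R=golf=BASE -> take LEFT -> foxtrot
i=6: L=golf=BASE, R=alpha -> take RIGHT -> alpha
i=7: BASE=alpha L=foxtrot R=delta all differ -> CONFLICT
Index 1 -> delta

Answer: delta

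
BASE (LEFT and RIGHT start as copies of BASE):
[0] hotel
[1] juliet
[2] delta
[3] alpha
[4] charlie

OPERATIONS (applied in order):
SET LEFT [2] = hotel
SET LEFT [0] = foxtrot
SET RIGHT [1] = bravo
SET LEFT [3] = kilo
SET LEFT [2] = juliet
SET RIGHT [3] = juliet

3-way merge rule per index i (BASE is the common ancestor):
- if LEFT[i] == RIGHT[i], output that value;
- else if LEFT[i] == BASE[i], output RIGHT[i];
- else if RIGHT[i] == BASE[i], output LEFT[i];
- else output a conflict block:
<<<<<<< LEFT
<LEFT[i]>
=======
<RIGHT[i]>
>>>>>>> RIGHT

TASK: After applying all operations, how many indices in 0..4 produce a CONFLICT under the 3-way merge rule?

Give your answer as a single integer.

Answer: 1

Derivation:
Final LEFT:  [foxtrot, juliet, juliet, kilo, charlie]
Final RIGHT: [hotel, bravo, delta, juliet, charlie]
i=0: L=foxtrot, R=hotel=BASE -> take LEFT -> foxtrot
i=1: L=juliet=BASE, R=bravo -> take RIGHT -> bravo
i=2: L=juliet, R=delta=BASE -> take LEFT -> juliet
i=3: BASE=alpha L=kilo R=juliet all differ -> CONFLICT
i=4: L=charlie R=charlie -> agree -> charlie
Conflict count: 1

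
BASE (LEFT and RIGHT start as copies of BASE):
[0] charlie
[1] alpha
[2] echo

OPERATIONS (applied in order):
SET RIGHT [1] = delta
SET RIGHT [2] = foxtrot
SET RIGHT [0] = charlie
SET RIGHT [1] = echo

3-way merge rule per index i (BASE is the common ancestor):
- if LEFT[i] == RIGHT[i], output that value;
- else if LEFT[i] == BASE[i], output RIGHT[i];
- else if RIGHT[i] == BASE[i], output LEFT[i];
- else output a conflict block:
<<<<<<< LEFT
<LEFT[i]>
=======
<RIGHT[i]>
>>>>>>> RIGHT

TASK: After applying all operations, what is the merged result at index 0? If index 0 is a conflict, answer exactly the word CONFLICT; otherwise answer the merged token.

Final LEFT:  [charlie, alpha, echo]
Final RIGHT: [charlie, echo, foxtrot]
i=0: L=charlie R=charlie -> agree -> charlie
i=1: L=alpha=BASE, R=echo -> take RIGHT -> echo
i=2: L=echo=BASE, R=foxtrot -> take RIGHT -> foxtrot
Index 0 -> charlie

Answer: charlie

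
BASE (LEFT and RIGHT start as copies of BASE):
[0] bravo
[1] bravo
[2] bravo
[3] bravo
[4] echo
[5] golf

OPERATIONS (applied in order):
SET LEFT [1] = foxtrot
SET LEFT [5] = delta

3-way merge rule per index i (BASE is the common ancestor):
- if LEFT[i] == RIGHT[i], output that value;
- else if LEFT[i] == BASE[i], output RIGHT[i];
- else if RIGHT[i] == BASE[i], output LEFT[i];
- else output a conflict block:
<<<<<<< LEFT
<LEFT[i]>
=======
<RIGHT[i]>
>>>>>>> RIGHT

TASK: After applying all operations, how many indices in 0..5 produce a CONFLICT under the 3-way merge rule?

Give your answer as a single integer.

Answer: 0

Derivation:
Final LEFT:  [bravo, foxtrot, bravo, bravo, echo, delta]
Final RIGHT: [bravo, bravo, bravo, bravo, echo, golf]
i=0: L=bravo R=bravo -> agree -> bravo
i=1: L=foxtrot, R=bravo=BASE -> take LEFT -> foxtrot
i=2: L=bravo R=bravo -> agree -> bravo
i=3: L=bravo R=bravo -> agree -> bravo
i=4: L=echo R=echo -> agree -> echo
i=5: L=delta, R=golf=BASE -> take LEFT -> delta
Conflict count: 0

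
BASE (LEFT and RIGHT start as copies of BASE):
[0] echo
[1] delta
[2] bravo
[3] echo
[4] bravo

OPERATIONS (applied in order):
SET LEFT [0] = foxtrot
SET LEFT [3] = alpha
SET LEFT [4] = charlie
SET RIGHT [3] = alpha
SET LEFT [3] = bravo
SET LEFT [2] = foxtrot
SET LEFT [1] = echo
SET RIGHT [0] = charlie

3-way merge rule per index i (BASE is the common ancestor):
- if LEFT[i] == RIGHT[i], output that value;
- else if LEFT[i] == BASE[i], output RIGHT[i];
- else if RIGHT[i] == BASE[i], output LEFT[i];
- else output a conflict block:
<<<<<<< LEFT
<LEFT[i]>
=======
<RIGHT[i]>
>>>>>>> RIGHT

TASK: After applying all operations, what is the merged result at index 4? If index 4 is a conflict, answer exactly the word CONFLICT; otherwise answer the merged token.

Final LEFT:  [foxtrot, echo, foxtrot, bravo, charlie]
Final RIGHT: [charlie, delta, bravo, alpha, bravo]
i=0: BASE=echo L=foxtrot R=charlie all differ -> CONFLICT
i=1: L=echo, R=delta=BASE -> take LEFT -> echo
i=2: L=foxtrot, R=bravo=BASE -> take LEFT -> foxtrot
i=3: BASE=echo L=bravo R=alpha all differ -> CONFLICT
i=4: L=charlie, R=bravo=BASE -> take LEFT -> charlie
Index 4 -> charlie

Answer: charlie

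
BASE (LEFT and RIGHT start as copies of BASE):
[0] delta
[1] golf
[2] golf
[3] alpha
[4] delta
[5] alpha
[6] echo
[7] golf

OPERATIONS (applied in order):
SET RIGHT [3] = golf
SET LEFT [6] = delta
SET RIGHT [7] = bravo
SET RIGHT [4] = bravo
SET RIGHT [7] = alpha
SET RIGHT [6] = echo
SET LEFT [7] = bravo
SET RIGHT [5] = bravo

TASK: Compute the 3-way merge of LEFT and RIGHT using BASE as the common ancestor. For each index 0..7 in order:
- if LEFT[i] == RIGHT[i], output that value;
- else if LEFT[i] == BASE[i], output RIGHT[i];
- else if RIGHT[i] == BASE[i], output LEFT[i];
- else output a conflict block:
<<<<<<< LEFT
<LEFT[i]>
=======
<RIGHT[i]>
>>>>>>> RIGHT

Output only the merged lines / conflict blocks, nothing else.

Final LEFT:  [delta, golf, golf, alpha, delta, alpha, delta, bravo]
Final RIGHT: [delta, golf, golf, golf, bravo, bravo, echo, alpha]
i=0: L=delta R=delta -> agree -> delta
i=1: L=golf R=golf -> agree -> golf
i=2: L=golf R=golf -> agree -> golf
i=3: L=alpha=BASE, R=golf -> take RIGHT -> golf
i=4: L=delta=BASE, R=bravo -> take RIGHT -> bravo
i=5: L=alpha=BASE, R=bravo -> take RIGHT -> bravo
i=6: L=delta, R=echo=BASE -> take LEFT -> delta
i=7: BASE=golf L=bravo R=alpha all differ -> CONFLICT

Answer: delta
golf
golf
golf
bravo
bravo
delta
<<<<<<< LEFT
bravo
=======
alpha
>>>>>>> RIGHT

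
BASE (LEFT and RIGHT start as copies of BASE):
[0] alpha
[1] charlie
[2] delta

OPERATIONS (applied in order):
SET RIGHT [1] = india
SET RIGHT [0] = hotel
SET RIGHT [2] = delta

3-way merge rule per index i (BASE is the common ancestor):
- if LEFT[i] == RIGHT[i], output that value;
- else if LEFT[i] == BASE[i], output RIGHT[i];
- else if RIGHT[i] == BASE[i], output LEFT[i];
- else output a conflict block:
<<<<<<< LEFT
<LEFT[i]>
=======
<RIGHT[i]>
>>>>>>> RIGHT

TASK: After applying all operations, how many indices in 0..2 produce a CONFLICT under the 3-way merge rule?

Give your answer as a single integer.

Answer: 0

Derivation:
Final LEFT:  [alpha, charlie, delta]
Final RIGHT: [hotel, india, delta]
i=0: L=alpha=BASE, R=hotel -> take RIGHT -> hotel
i=1: L=charlie=BASE, R=india -> take RIGHT -> india
i=2: L=delta R=delta -> agree -> delta
Conflict count: 0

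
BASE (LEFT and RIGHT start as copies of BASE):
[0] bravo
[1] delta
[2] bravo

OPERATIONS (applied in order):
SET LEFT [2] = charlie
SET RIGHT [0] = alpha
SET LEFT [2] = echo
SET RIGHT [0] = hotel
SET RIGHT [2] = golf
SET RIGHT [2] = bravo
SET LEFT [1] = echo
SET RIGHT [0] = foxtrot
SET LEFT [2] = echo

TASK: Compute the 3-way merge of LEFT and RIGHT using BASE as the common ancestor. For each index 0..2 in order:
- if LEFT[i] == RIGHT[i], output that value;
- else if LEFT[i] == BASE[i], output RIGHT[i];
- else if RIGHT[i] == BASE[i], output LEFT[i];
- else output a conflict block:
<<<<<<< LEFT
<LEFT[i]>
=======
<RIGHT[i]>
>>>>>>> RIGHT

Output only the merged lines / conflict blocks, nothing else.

Final LEFT:  [bravo, echo, echo]
Final RIGHT: [foxtrot, delta, bravo]
i=0: L=bravo=BASE, R=foxtrot -> take RIGHT -> foxtrot
i=1: L=echo, R=delta=BASE -> take LEFT -> echo
i=2: L=echo, R=bravo=BASE -> take LEFT -> echo

Answer: foxtrot
echo
echo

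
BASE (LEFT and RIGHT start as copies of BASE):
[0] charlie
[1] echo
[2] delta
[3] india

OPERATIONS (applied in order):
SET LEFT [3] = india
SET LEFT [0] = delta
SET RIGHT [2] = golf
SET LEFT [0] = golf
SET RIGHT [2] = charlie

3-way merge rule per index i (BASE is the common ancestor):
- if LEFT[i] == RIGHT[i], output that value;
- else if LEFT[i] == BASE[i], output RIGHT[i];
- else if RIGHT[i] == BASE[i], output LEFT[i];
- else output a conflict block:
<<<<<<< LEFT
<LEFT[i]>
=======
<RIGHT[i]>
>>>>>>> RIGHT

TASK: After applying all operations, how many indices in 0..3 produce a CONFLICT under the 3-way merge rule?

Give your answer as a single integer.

Answer: 0

Derivation:
Final LEFT:  [golf, echo, delta, india]
Final RIGHT: [charlie, echo, charlie, india]
i=0: L=golf, R=charlie=BASE -> take LEFT -> golf
i=1: L=echo R=echo -> agree -> echo
i=2: L=delta=BASE, R=charlie -> take RIGHT -> charlie
i=3: L=india R=india -> agree -> india
Conflict count: 0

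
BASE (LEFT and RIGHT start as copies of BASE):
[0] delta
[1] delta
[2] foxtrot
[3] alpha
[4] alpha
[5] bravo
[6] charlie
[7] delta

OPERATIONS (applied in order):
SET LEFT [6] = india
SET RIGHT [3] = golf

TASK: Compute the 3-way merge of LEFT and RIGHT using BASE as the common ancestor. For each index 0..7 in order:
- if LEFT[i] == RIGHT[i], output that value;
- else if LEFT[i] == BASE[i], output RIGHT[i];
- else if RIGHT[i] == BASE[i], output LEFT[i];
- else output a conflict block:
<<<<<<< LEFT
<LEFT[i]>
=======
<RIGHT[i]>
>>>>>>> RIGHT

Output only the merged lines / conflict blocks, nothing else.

Final LEFT:  [delta, delta, foxtrot, alpha, alpha, bravo, india, delta]
Final RIGHT: [delta, delta, foxtrot, golf, alpha, bravo, charlie, delta]
i=0: L=delta R=delta -> agree -> delta
i=1: L=delta R=delta -> agree -> delta
i=2: L=foxtrot R=foxtrot -> agree -> foxtrot
i=3: L=alpha=BASE, R=golf -> take RIGHT -> golf
i=4: L=alpha R=alpha -> agree -> alpha
i=5: L=bravo R=bravo -> agree -> bravo
i=6: L=india, R=charlie=BASE -> take LEFT -> india
i=7: L=delta R=delta -> agree -> delta

Answer: delta
delta
foxtrot
golf
alpha
bravo
india
delta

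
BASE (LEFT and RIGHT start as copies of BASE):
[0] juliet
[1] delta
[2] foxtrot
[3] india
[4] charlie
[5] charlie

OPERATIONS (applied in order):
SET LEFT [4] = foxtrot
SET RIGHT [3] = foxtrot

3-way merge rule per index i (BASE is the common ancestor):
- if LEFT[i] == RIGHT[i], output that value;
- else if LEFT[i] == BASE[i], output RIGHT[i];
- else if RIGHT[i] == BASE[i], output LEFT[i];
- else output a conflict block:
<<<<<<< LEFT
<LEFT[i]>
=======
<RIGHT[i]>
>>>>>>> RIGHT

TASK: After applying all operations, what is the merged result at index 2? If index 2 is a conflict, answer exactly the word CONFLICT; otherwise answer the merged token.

Answer: foxtrot

Derivation:
Final LEFT:  [juliet, delta, foxtrot, india, foxtrot, charlie]
Final RIGHT: [juliet, delta, foxtrot, foxtrot, charlie, charlie]
i=0: L=juliet R=juliet -> agree -> juliet
i=1: L=delta R=delta -> agree -> delta
i=2: L=foxtrot R=foxtrot -> agree -> foxtrot
i=3: L=india=BASE, R=foxtrot -> take RIGHT -> foxtrot
i=4: L=foxtrot, R=charlie=BASE -> take LEFT -> foxtrot
i=5: L=charlie R=charlie -> agree -> charlie
Index 2 -> foxtrot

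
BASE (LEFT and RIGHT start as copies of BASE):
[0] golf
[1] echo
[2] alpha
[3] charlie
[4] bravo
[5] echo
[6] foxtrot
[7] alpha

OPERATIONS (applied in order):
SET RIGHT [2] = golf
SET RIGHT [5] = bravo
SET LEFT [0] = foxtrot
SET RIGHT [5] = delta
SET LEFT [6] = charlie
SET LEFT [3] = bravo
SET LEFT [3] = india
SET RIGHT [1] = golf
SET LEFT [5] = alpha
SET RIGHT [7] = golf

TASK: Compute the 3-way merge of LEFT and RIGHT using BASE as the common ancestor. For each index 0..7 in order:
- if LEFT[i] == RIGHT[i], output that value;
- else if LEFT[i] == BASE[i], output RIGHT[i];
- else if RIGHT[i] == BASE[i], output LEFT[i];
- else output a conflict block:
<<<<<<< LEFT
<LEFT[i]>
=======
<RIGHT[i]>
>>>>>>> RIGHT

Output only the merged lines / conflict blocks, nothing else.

Final LEFT:  [foxtrot, echo, alpha, india, bravo, alpha, charlie, alpha]
Final RIGHT: [golf, golf, golf, charlie, bravo, delta, foxtrot, golf]
i=0: L=foxtrot, R=golf=BASE -> take LEFT -> foxtrot
i=1: L=echo=BASE, R=golf -> take RIGHT -> golf
i=2: L=alpha=BASE, R=golf -> take RIGHT -> golf
i=3: L=india, R=charlie=BASE -> take LEFT -> india
i=4: L=bravo R=bravo -> agree -> bravo
i=5: BASE=echo L=alpha R=delta all differ -> CONFLICT
i=6: L=charlie, R=foxtrot=BASE -> take LEFT -> charlie
i=7: L=alpha=BASE, R=golf -> take RIGHT -> golf

Answer: foxtrot
golf
golf
india
bravo
<<<<<<< LEFT
alpha
=======
delta
>>>>>>> RIGHT
charlie
golf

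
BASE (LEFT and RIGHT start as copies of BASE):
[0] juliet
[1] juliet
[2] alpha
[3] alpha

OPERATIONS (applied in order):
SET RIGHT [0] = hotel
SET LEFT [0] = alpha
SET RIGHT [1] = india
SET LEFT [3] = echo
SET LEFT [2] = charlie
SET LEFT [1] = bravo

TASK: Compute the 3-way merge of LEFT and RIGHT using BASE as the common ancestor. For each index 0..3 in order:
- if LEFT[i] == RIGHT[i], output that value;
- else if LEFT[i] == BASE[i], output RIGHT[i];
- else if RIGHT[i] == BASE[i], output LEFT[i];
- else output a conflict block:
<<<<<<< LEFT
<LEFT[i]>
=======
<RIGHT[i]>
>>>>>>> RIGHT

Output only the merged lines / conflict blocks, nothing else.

Final LEFT:  [alpha, bravo, charlie, echo]
Final RIGHT: [hotel, india, alpha, alpha]
i=0: BASE=juliet L=alpha R=hotel all differ -> CONFLICT
i=1: BASE=juliet L=bravo R=india all differ -> CONFLICT
i=2: L=charlie, R=alpha=BASE -> take LEFT -> charlie
i=3: L=echo, R=alpha=BASE -> take LEFT -> echo

Answer: <<<<<<< LEFT
alpha
=======
hotel
>>>>>>> RIGHT
<<<<<<< LEFT
bravo
=======
india
>>>>>>> RIGHT
charlie
echo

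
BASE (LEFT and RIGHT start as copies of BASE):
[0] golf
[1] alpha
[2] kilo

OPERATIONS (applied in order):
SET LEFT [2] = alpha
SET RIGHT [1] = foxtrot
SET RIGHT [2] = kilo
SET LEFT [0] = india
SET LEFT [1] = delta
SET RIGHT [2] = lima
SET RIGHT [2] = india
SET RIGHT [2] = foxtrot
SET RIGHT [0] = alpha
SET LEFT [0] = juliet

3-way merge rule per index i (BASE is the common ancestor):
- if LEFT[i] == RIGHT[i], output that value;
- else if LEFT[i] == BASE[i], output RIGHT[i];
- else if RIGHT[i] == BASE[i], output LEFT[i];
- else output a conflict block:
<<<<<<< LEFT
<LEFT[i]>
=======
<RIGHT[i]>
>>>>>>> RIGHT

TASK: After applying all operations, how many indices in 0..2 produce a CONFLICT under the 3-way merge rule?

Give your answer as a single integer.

Final LEFT:  [juliet, delta, alpha]
Final RIGHT: [alpha, foxtrot, foxtrot]
i=0: BASE=golf L=juliet R=alpha all differ -> CONFLICT
i=1: BASE=alpha L=delta R=foxtrot all differ -> CONFLICT
i=2: BASE=kilo L=alpha R=foxtrot all differ -> CONFLICT
Conflict count: 3

Answer: 3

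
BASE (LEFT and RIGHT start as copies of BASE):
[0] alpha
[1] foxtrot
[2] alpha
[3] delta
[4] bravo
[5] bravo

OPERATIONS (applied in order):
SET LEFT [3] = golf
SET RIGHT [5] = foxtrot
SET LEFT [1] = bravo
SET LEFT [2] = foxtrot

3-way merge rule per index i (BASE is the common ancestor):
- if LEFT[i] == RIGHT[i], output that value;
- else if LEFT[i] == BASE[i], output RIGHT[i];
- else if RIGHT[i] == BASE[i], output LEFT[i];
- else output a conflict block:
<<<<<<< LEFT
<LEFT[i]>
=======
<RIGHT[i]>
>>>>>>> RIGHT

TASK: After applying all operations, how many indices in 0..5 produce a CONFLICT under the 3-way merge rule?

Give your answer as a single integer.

Answer: 0

Derivation:
Final LEFT:  [alpha, bravo, foxtrot, golf, bravo, bravo]
Final RIGHT: [alpha, foxtrot, alpha, delta, bravo, foxtrot]
i=0: L=alpha R=alpha -> agree -> alpha
i=1: L=bravo, R=foxtrot=BASE -> take LEFT -> bravo
i=2: L=foxtrot, R=alpha=BASE -> take LEFT -> foxtrot
i=3: L=golf, R=delta=BASE -> take LEFT -> golf
i=4: L=bravo R=bravo -> agree -> bravo
i=5: L=bravo=BASE, R=foxtrot -> take RIGHT -> foxtrot
Conflict count: 0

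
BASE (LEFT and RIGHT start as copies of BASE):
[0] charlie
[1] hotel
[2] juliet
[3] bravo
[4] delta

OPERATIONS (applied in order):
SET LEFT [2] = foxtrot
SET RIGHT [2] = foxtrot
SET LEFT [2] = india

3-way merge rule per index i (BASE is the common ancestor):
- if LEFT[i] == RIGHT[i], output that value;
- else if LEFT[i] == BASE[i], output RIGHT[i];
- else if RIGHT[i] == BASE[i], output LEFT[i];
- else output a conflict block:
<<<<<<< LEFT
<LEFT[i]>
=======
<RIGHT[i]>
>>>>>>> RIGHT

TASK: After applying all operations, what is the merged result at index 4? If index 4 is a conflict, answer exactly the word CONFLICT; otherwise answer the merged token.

Answer: delta

Derivation:
Final LEFT:  [charlie, hotel, india, bravo, delta]
Final RIGHT: [charlie, hotel, foxtrot, bravo, delta]
i=0: L=charlie R=charlie -> agree -> charlie
i=1: L=hotel R=hotel -> agree -> hotel
i=2: BASE=juliet L=india R=foxtrot all differ -> CONFLICT
i=3: L=bravo R=bravo -> agree -> bravo
i=4: L=delta R=delta -> agree -> delta
Index 4 -> delta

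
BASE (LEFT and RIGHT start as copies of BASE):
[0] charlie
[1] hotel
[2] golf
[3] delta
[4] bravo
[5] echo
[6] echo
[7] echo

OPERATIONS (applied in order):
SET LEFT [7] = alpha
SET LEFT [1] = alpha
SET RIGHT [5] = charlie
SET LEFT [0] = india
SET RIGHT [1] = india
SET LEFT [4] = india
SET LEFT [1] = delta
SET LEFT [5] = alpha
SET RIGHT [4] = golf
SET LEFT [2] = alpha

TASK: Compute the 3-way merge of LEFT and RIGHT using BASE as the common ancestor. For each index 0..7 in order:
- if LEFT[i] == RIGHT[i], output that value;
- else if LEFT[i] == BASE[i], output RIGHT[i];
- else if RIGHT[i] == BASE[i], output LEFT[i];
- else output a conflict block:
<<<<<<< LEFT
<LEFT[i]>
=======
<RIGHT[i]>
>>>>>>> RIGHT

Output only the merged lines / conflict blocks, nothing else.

Answer: india
<<<<<<< LEFT
delta
=======
india
>>>>>>> RIGHT
alpha
delta
<<<<<<< LEFT
india
=======
golf
>>>>>>> RIGHT
<<<<<<< LEFT
alpha
=======
charlie
>>>>>>> RIGHT
echo
alpha

Derivation:
Final LEFT:  [india, delta, alpha, delta, india, alpha, echo, alpha]
Final RIGHT: [charlie, india, golf, delta, golf, charlie, echo, echo]
i=0: L=india, R=charlie=BASE -> take LEFT -> india
i=1: BASE=hotel L=delta R=india all differ -> CONFLICT
i=2: L=alpha, R=golf=BASE -> take LEFT -> alpha
i=3: L=delta R=delta -> agree -> delta
i=4: BASE=bravo L=india R=golf all differ -> CONFLICT
i=5: BASE=echo L=alpha R=charlie all differ -> CONFLICT
i=6: L=echo R=echo -> agree -> echo
i=7: L=alpha, R=echo=BASE -> take LEFT -> alpha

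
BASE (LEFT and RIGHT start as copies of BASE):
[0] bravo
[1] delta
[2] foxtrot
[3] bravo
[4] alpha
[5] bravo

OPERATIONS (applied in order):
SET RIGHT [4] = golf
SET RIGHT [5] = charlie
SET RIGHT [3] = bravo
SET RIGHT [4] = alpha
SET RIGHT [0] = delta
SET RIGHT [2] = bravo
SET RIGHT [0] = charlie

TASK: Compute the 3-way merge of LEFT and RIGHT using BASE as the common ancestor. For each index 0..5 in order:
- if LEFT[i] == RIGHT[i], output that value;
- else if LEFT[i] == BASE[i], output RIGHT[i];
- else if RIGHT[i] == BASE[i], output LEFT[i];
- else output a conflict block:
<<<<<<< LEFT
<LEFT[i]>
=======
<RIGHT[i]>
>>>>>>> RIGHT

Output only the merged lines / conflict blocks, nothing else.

Final LEFT:  [bravo, delta, foxtrot, bravo, alpha, bravo]
Final RIGHT: [charlie, delta, bravo, bravo, alpha, charlie]
i=0: L=bravo=BASE, R=charlie -> take RIGHT -> charlie
i=1: L=delta R=delta -> agree -> delta
i=2: L=foxtrot=BASE, R=bravo -> take RIGHT -> bravo
i=3: L=bravo R=bravo -> agree -> bravo
i=4: L=alpha R=alpha -> agree -> alpha
i=5: L=bravo=BASE, R=charlie -> take RIGHT -> charlie

Answer: charlie
delta
bravo
bravo
alpha
charlie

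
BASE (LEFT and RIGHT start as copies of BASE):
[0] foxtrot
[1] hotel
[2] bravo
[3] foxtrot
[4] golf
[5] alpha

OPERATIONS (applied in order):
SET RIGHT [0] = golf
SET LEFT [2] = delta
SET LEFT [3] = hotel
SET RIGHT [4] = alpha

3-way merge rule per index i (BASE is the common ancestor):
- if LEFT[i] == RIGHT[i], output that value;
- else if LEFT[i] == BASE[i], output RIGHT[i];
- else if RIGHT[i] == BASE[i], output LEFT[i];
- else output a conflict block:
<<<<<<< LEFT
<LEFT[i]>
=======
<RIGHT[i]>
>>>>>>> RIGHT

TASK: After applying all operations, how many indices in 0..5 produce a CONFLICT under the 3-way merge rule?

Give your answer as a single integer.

Answer: 0

Derivation:
Final LEFT:  [foxtrot, hotel, delta, hotel, golf, alpha]
Final RIGHT: [golf, hotel, bravo, foxtrot, alpha, alpha]
i=0: L=foxtrot=BASE, R=golf -> take RIGHT -> golf
i=1: L=hotel R=hotel -> agree -> hotel
i=2: L=delta, R=bravo=BASE -> take LEFT -> delta
i=3: L=hotel, R=foxtrot=BASE -> take LEFT -> hotel
i=4: L=golf=BASE, R=alpha -> take RIGHT -> alpha
i=5: L=alpha R=alpha -> agree -> alpha
Conflict count: 0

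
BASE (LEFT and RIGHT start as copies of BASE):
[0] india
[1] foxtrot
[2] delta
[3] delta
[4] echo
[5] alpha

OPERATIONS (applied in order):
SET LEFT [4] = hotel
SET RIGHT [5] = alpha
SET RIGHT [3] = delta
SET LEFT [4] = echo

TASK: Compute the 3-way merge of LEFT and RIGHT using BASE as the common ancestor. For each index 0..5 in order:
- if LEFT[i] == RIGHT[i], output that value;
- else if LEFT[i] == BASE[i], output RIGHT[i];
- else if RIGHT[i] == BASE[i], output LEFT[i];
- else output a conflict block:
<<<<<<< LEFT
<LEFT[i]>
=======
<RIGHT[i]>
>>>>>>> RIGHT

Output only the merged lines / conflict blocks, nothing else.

Final LEFT:  [india, foxtrot, delta, delta, echo, alpha]
Final RIGHT: [india, foxtrot, delta, delta, echo, alpha]
i=0: L=india R=india -> agree -> india
i=1: L=foxtrot R=foxtrot -> agree -> foxtrot
i=2: L=delta R=delta -> agree -> delta
i=3: L=delta R=delta -> agree -> delta
i=4: L=echo R=echo -> agree -> echo
i=5: L=alpha R=alpha -> agree -> alpha

Answer: india
foxtrot
delta
delta
echo
alpha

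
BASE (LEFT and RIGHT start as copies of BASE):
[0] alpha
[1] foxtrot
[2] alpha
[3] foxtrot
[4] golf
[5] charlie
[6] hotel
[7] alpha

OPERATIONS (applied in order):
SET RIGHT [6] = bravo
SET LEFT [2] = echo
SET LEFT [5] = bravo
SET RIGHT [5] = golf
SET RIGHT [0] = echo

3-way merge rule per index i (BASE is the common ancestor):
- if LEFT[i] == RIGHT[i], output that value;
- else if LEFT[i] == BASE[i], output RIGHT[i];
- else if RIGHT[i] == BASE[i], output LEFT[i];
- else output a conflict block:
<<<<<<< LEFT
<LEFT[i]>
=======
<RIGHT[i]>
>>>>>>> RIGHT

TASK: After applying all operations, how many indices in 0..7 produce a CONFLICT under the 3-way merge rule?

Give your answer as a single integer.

Answer: 1

Derivation:
Final LEFT:  [alpha, foxtrot, echo, foxtrot, golf, bravo, hotel, alpha]
Final RIGHT: [echo, foxtrot, alpha, foxtrot, golf, golf, bravo, alpha]
i=0: L=alpha=BASE, R=echo -> take RIGHT -> echo
i=1: L=foxtrot R=foxtrot -> agree -> foxtrot
i=2: L=echo, R=alpha=BASE -> take LEFT -> echo
i=3: L=foxtrot R=foxtrot -> agree -> foxtrot
i=4: L=golf R=golf -> agree -> golf
i=5: BASE=charlie L=bravo R=golf all differ -> CONFLICT
i=6: L=hotel=BASE, R=bravo -> take RIGHT -> bravo
i=7: L=alpha R=alpha -> agree -> alpha
Conflict count: 1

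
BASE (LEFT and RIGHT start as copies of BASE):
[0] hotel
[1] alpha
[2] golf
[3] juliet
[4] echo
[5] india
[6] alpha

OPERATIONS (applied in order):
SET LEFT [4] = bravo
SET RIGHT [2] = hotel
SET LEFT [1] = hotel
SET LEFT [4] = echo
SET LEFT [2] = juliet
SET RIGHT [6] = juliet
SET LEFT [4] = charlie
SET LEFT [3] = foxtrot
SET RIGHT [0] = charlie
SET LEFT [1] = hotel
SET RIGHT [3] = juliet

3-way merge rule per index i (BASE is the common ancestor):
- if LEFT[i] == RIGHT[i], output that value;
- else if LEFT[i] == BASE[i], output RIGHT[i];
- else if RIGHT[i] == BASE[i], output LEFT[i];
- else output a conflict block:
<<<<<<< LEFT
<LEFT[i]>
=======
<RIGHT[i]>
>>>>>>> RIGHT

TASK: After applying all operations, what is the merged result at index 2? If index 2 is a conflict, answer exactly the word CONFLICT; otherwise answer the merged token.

Answer: CONFLICT

Derivation:
Final LEFT:  [hotel, hotel, juliet, foxtrot, charlie, india, alpha]
Final RIGHT: [charlie, alpha, hotel, juliet, echo, india, juliet]
i=0: L=hotel=BASE, R=charlie -> take RIGHT -> charlie
i=1: L=hotel, R=alpha=BASE -> take LEFT -> hotel
i=2: BASE=golf L=juliet R=hotel all differ -> CONFLICT
i=3: L=foxtrot, R=juliet=BASE -> take LEFT -> foxtrot
i=4: L=charlie, R=echo=BASE -> take LEFT -> charlie
i=5: L=india R=india -> agree -> india
i=6: L=alpha=BASE, R=juliet -> take RIGHT -> juliet
Index 2 -> CONFLICT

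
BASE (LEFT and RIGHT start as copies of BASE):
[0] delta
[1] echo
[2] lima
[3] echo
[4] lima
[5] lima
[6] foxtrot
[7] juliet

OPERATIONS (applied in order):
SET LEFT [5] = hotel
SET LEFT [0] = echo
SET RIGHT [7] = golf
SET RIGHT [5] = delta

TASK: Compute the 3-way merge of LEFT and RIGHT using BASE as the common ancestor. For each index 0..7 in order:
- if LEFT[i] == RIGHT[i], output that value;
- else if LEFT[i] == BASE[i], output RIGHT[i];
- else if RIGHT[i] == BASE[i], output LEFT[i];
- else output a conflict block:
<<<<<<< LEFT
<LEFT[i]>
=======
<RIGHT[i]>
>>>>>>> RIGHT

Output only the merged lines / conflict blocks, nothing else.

Answer: echo
echo
lima
echo
lima
<<<<<<< LEFT
hotel
=======
delta
>>>>>>> RIGHT
foxtrot
golf

Derivation:
Final LEFT:  [echo, echo, lima, echo, lima, hotel, foxtrot, juliet]
Final RIGHT: [delta, echo, lima, echo, lima, delta, foxtrot, golf]
i=0: L=echo, R=delta=BASE -> take LEFT -> echo
i=1: L=echo R=echo -> agree -> echo
i=2: L=lima R=lima -> agree -> lima
i=3: L=echo R=echo -> agree -> echo
i=4: L=lima R=lima -> agree -> lima
i=5: BASE=lima L=hotel R=delta all differ -> CONFLICT
i=6: L=foxtrot R=foxtrot -> agree -> foxtrot
i=7: L=juliet=BASE, R=golf -> take RIGHT -> golf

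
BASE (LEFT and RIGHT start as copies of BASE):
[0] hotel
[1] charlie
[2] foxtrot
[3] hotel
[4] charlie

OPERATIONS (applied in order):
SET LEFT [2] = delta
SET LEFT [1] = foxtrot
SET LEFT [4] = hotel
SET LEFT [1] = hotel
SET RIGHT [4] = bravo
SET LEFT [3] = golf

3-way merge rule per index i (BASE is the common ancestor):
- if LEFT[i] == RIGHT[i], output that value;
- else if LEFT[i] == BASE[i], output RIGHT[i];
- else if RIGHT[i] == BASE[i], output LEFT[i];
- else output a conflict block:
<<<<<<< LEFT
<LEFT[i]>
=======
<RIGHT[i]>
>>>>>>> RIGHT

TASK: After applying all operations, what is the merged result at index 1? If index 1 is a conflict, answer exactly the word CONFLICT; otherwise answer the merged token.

Final LEFT:  [hotel, hotel, delta, golf, hotel]
Final RIGHT: [hotel, charlie, foxtrot, hotel, bravo]
i=0: L=hotel R=hotel -> agree -> hotel
i=1: L=hotel, R=charlie=BASE -> take LEFT -> hotel
i=2: L=delta, R=foxtrot=BASE -> take LEFT -> delta
i=3: L=golf, R=hotel=BASE -> take LEFT -> golf
i=4: BASE=charlie L=hotel R=bravo all differ -> CONFLICT
Index 1 -> hotel

Answer: hotel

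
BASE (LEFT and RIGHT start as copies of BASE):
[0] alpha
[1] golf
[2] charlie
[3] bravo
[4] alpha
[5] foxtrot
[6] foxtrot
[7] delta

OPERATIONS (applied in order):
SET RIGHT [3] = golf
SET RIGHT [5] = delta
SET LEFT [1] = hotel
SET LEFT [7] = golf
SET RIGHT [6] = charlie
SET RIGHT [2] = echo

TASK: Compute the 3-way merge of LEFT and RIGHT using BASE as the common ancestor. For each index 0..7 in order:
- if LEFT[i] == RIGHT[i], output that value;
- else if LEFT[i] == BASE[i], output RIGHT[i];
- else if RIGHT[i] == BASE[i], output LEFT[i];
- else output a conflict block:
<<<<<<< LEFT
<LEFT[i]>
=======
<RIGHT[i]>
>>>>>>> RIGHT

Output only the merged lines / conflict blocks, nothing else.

Final LEFT:  [alpha, hotel, charlie, bravo, alpha, foxtrot, foxtrot, golf]
Final RIGHT: [alpha, golf, echo, golf, alpha, delta, charlie, delta]
i=0: L=alpha R=alpha -> agree -> alpha
i=1: L=hotel, R=golf=BASE -> take LEFT -> hotel
i=2: L=charlie=BASE, R=echo -> take RIGHT -> echo
i=3: L=bravo=BASE, R=golf -> take RIGHT -> golf
i=4: L=alpha R=alpha -> agree -> alpha
i=5: L=foxtrot=BASE, R=delta -> take RIGHT -> delta
i=6: L=foxtrot=BASE, R=charlie -> take RIGHT -> charlie
i=7: L=golf, R=delta=BASE -> take LEFT -> golf

Answer: alpha
hotel
echo
golf
alpha
delta
charlie
golf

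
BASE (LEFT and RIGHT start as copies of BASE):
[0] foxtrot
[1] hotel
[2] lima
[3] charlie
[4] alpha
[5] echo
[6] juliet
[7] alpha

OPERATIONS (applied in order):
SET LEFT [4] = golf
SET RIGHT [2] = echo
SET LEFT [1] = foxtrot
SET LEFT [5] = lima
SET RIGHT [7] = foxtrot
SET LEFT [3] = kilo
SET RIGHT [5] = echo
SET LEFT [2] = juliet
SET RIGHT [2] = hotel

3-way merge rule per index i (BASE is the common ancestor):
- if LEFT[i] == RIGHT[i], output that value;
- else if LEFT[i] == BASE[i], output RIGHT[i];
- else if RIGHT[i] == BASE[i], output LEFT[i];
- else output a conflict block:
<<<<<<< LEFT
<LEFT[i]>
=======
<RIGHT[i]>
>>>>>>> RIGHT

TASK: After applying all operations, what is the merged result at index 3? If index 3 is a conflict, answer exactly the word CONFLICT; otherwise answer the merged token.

Answer: kilo

Derivation:
Final LEFT:  [foxtrot, foxtrot, juliet, kilo, golf, lima, juliet, alpha]
Final RIGHT: [foxtrot, hotel, hotel, charlie, alpha, echo, juliet, foxtrot]
i=0: L=foxtrot R=foxtrot -> agree -> foxtrot
i=1: L=foxtrot, R=hotel=BASE -> take LEFT -> foxtrot
i=2: BASE=lima L=juliet R=hotel all differ -> CONFLICT
i=3: L=kilo, R=charlie=BASE -> take LEFT -> kilo
i=4: L=golf, R=alpha=BASE -> take LEFT -> golf
i=5: L=lima, R=echo=BASE -> take LEFT -> lima
i=6: L=juliet R=juliet -> agree -> juliet
i=7: L=alpha=BASE, R=foxtrot -> take RIGHT -> foxtrot
Index 3 -> kilo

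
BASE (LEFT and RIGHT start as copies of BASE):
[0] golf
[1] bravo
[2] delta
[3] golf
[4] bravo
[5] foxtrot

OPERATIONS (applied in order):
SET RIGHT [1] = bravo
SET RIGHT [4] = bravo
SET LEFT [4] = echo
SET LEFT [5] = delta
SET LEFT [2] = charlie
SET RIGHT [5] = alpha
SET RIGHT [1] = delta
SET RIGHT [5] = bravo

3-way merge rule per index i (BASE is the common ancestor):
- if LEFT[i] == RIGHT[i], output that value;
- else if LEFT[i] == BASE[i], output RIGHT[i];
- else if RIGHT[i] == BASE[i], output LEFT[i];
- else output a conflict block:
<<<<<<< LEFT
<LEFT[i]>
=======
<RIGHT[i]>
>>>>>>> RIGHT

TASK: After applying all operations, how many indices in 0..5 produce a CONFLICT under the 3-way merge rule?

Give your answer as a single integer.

Answer: 1

Derivation:
Final LEFT:  [golf, bravo, charlie, golf, echo, delta]
Final RIGHT: [golf, delta, delta, golf, bravo, bravo]
i=0: L=golf R=golf -> agree -> golf
i=1: L=bravo=BASE, R=delta -> take RIGHT -> delta
i=2: L=charlie, R=delta=BASE -> take LEFT -> charlie
i=3: L=golf R=golf -> agree -> golf
i=4: L=echo, R=bravo=BASE -> take LEFT -> echo
i=5: BASE=foxtrot L=delta R=bravo all differ -> CONFLICT
Conflict count: 1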